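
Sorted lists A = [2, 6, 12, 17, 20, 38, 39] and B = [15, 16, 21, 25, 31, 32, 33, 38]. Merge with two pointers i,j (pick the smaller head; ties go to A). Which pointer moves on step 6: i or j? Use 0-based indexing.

[i=0,j=0] A[i]=2<=B[j]=15 take 2 → i++
[i=1,j=0] A[i]=6<=B[j]=15 take 6 → i++
[i=2,j=0] A[i]=12<=B[j]=15 take 12 → i++
[i=3,j=0] A[i]=17>B[j]=15 take 15 → j++
[i=3,j=1] A[i]=17>B[j]=16 take 16 → j++
[i=3,j=2] A[i]=17<=B[j]=21 take 17 → i++

i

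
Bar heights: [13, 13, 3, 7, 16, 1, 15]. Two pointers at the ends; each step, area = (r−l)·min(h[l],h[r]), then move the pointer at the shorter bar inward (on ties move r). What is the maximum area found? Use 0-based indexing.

max area = 78

l=0 r=6: min(13,15)*6=78 best=78 *, l++
l=1 r=6: min(13,15)*5=65 best=78, l++
l=2 r=6: min(3,15)*4=12 best=78, l++
l=3 r=6: min(7,15)*3=21 best=78, l++
l=4 r=6: min(16,15)*2=30 best=78, r--
l=4 r=5: min(16,1)*1=1 best=78, r--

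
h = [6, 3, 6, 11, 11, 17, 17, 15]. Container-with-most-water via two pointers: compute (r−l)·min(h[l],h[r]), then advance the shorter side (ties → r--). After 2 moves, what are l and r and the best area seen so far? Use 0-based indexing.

[0,7] min(6,15)*7=42 best=42 * → l++
[1,7] min(3,15)*6=18 best=42 → l++

l=2, r=7, best area=42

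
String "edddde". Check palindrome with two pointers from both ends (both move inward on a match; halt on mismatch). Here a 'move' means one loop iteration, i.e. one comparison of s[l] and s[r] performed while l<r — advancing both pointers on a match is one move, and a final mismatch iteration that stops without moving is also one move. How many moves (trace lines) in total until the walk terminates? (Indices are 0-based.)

[0,5] 'e'=='e' → l++,r--
[1,4] 'd'=='d' → l++,r--
[2,3] 'd'=='d' → l++,r--

3 moves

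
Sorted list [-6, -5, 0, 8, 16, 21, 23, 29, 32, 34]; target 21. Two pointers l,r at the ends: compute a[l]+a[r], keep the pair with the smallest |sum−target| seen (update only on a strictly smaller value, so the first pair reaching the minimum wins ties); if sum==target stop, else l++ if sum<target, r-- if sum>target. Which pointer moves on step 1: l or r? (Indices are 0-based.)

[0,9] -6+34=28 d=7 * → r--

r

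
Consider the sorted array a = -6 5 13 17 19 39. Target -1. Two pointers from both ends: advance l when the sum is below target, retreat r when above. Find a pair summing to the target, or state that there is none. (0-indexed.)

(-6, 5)

[0,5] -6+39=33 >-1 → r--
[0,4] -6+19=13 >-1 → r--
[0,3] -6+17=11 >-1 → r--
[0,2] -6+13=7 >-1 → r--
[0,1] -6+5=-1 → found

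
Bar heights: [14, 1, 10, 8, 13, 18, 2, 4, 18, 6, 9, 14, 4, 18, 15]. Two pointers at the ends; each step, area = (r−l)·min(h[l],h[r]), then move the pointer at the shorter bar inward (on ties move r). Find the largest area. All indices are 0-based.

max area = 196

l=0 r=14: min(14,15)*14=196 best=196 *, l++
l=1 r=14: min(1,15)*13=13 best=196, l++
l=2 r=14: min(10,15)*12=120 best=196, l++
l=3 r=14: min(8,15)*11=88 best=196, l++
l=4 r=14: min(13,15)*10=130 best=196, l++
l=5 r=14: min(18,15)*9=135 best=196, r--
l=5 r=13: min(18,18)*8=144 best=196, r--
l=5 r=12: min(18,4)*7=28 best=196, r--
l=5 r=11: min(18,14)*6=84 best=196, r--
l=5 r=10: min(18,9)*5=45 best=196, r--
l=5 r=9: min(18,6)*4=24 best=196, r--
l=5 r=8: min(18,18)*3=54 best=196, r--
l=5 r=7: min(18,4)*2=8 best=196, r--
l=5 r=6: min(18,2)*1=2 best=196, r--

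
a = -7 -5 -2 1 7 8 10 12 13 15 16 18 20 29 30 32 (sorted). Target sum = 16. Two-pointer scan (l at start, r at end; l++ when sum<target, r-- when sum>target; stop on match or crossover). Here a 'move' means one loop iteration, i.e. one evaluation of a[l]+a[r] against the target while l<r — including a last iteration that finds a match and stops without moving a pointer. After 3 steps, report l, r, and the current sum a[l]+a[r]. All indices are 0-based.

l=0 r=15: -7+32=25 >16, r--
l=0 r=14: -7+30=23 >16, r--
l=0 r=13: -7+29=22 >16, r--

l=0, r=12, sum=13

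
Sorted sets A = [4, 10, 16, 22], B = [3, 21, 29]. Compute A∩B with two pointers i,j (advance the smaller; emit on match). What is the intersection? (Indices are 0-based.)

intersection = []

[i=0,j=0] 4>3 → j++
[i=0,j=1] 4<21 → i++
[i=1,j=1] 10<21 → i++
[i=2,j=1] 16<21 → i++
[i=3,j=1] 22>21 → j++
[i=3,j=2] 22<29 → i++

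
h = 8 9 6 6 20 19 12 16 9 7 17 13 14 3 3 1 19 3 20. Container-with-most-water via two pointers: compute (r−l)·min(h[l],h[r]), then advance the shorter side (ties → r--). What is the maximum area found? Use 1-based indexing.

l=1 r=19: min(8,20)*18=144 best=144 *, l++
l=2 r=19: min(9,20)*17=153 best=153 *, l++
l=3 r=19: min(6,20)*16=96 best=153, l++
l=4 r=19: min(6,20)*15=90 best=153, l++
l=5 r=19: min(20,20)*14=280 best=280 *, r--
l=5 r=18: min(20,3)*13=39 best=280, r--
l=5 r=17: min(20,19)*12=228 best=280, r--
l=5 r=16: min(20,1)*11=11 best=280, r--
l=5 r=15: min(20,3)*10=30 best=280, r--
l=5 r=14: min(20,3)*9=27 best=280, r--
l=5 r=13: min(20,14)*8=112 best=280, r--
l=5 r=12: min(20,13)*7=91 best=280, r--
l=5 r=11: min(20,17)*6=102 best=280, r--
l=5 r=10: min(20,7)*5=35 best=280, r--
l=5 r=9: min(20,9)*4=36 best=280, r--
l=5 r=8: min(20,16)*3=48 best=280, r--
l=5 r=7: min(20,12)*2=24 best=280, r--
l=5 r=6: min(20,19)*1=19 best=280, r--

max area = 280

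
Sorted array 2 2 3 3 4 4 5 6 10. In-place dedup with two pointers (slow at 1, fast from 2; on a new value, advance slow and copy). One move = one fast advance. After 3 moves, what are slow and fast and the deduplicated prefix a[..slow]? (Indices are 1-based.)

slow=1 fast=2: a[fast]=2=a[slow] dup, fast++
slow=1 fast=3: a[fast]=3≠a[slow]=2 write a[2]=3, slow++,fast++
slow=2 fast=4: a[fast]=3=a[slow] dup, fast++

slow=2, fast=5, prefix=[2, 3]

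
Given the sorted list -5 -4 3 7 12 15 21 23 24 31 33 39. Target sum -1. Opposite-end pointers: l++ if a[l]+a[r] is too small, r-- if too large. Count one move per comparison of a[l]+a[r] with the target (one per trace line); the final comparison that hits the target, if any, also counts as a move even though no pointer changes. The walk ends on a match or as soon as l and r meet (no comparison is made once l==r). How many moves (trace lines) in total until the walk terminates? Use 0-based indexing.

l=0 r=11: -5+39=34 >-1, r--
l=0 r=10: -5+33=28 >-1, r--
l=0 r=9: -5+31=26 >-1, r--
l=0 r=8: -5+24=19 >-1, r--
l=0 r=7: -5+23=18 >-1, r--
l=0 r=6: -5+21=16 >-1, r--
l=0 r=5: -5+15=10 >-1, r--
l=0 r=4: -5+12=7 >-1, r--
l=0 r=3: -5+7=2 >-1, r--
l=0 r=2: -5+3=-2 <-1, l++
l=1 r=2: -4+3=-1, found

11 moves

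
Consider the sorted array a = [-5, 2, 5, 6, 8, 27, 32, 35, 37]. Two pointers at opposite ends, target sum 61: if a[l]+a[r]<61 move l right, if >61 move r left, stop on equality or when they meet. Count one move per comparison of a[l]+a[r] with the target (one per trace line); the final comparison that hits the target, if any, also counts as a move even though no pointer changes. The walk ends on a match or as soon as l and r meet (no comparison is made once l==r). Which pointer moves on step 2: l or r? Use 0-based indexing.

l=0 r=8: -5+37=32 <61, l++
l=1 r=8: 2+37=39 <61, l++

l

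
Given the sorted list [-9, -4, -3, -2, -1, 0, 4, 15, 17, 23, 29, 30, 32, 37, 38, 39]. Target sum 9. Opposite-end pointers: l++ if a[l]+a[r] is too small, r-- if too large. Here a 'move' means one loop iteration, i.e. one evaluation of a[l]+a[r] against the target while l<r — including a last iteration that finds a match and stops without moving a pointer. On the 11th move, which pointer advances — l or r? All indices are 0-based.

l

[0,15] -9+39=30 >9 → r--
[0,14] -9+38=29 >9 → r--
[0,13] -9+37=28 >9 → r--
[0,12] -9+32=23 >9 → r--
[0,11] -9+30=21 >9 → r--
[0,10] -9+29=20 >9 → r--
[0,9] -9+23=14 >9 → r--
[0,8] -9+17=8 <9 → l++
[1,8] -4+17=13 >9 → r--
[1,7] -4+15=11 >9 → r--
[1,6] -4+4=0 <9 → l++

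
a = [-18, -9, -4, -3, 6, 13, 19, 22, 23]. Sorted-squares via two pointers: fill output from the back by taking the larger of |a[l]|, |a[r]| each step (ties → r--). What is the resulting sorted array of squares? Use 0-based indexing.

[9, 16, 36, 81, 169, 324, 361, 484, 529]

[0,8] |-18|<=|23| out[8]=529 → r--
[0,7] |-18|<=|22| out[7]=484 → r--
[0,6] |-18|<=|19| out[6]=361 → r--
[0,5] |-18|>|13| out[5]=324 → l++
[1,5] |-9|<=|13| out[4]=169 → r--
[1,4] |-9|>|6| out[3]=81 → l++
[2,4] |-4|<=|6| out[2]=36 → r--
[2,3] |-4|>|-3| out[1]=16 → l++
[3,3] |-3|<=|-3| out[0]=9 → r--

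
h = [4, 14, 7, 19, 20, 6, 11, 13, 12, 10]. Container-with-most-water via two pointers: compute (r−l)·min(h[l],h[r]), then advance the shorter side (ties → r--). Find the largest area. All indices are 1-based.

max area = 84

l=1 r=10: min(4,10)*9=36 best=36 *, l++
l=2 r=10: min(14,10)*8=80 best=80 *, r--
l=2 r=9: min(14,12)*7=84 best=84 *, r--
l=2 r=8: min(14,13)*6=78 best=84, r--
l=2 r=7: min(14,11)*5=55 best=84, r--
l=2 r=6: min(14,6)*4=24 best=84, r--
l=2 r=5: min(14,20)*3=42 best=84, l++
l=3 r=5: min(7,20)*2=14 best=84, l++
l=4 r=5: min(19,20)*1=19 best=84, l++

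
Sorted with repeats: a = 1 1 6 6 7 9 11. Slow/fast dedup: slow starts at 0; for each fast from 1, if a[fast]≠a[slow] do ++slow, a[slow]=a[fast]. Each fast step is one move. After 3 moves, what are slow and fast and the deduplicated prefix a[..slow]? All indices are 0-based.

slow=1, fast=4, prefix=[1, 6]

(s=0,f=1) a[fast]=1=a[slow] dup → fast++
(s=0,f=2) a[fast]=6≠a[slow]=1 write a[1]=6 → slow++,fast++
(s=1,f=3) a[fast]=6=a[slow] dup → fast++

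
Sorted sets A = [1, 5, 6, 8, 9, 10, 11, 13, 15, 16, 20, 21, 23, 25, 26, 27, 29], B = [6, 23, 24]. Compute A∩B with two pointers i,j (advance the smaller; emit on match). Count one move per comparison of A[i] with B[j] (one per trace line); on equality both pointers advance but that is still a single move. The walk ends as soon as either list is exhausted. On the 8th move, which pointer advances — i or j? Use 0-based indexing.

i

i=0 j=0: 1<6, i++
i=1 j=0: 5<6, i++
i=2 j=0: 6==6 emit, i++,j++
i=3 j=1: 8<23, i++
i=4 j=1: 9<23, i++
i=5 j=1: 10<23, i++
i=6 j=1: 11<23, i++
i=7 j=1: 13<23, i++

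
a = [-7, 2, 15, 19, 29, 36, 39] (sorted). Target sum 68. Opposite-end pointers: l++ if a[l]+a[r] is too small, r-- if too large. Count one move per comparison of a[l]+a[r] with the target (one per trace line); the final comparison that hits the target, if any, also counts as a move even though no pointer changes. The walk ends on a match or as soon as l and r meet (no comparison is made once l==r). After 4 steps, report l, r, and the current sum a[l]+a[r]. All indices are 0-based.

l=4, r=6, sum=68

[0,6] -7+39=32 <68 → l++
[1,6] 2+39=41 <68 → l++
[2,6] 15+39=54 <68 → l++
[3,6] 19+39=58 <68 → l++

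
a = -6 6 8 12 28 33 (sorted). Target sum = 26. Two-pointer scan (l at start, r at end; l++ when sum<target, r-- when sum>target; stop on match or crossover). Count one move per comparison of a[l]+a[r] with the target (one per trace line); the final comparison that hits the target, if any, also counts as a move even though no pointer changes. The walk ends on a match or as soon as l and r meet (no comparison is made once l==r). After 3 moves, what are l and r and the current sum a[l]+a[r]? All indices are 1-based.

l=2, r=4, sum=18

l=1 r=6: -6+33=27 >26, r--
l=1 r=5: -6+28=22 <26, l++
l=2 r=5: 6+28=34 >26, r--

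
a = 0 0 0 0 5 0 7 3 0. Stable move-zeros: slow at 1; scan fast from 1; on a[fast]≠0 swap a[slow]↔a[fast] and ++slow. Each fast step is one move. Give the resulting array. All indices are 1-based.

slow=1 fast=1: a[fast]=0, fast++
slow=1 fast=2: a[fast]=0, fast++
slow=1 fast=3: a[fast]=0, fast++
slow=1 fast=4: a[fast]=0, fast++
slow=1 fast=5: a[fast]=5≠0 swap→a[1]=5, slow++,fast++
slow=2 fast=6: a[fast]=0, fast++
slow=2 fast=7: a[fast]=7≠0 swap→a[2]=7, slow++,fast++
slow=3 fast=8: a[fast]=3≠0 swap→a[3]=3, slow++,fast++
slow=4 fast=9: a[fast]=0, fast++

[5, 7, 3, 0, 0, 0, 0, 0, 0]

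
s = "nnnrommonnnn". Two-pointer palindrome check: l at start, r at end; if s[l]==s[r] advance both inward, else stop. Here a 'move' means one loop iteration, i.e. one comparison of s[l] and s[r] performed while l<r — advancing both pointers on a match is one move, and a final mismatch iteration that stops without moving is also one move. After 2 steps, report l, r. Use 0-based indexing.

l=2, r=9

l=0 r=11: 'n'=='n', l++,r--
l=1 r=10: 'n'=='n', l++,r--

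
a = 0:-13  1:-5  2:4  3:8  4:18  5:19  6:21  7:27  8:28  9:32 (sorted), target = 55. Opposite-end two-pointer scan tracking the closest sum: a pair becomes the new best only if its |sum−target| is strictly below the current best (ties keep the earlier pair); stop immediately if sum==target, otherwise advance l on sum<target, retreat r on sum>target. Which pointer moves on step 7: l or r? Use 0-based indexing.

l

[0,9] -13+32=19 d=36 * → l++
[1,9] -5+32=27 d=28 * → l++
[2,9] 4+32=36 d=19 * → l++
[3,9] 8+32=40 d=15 * → l++
[4,9] 18+32=50 d=5 * → l++
[5,9] 19+32=51 d=4 * → l++
[6,9] 21+32=53 d=2 * → l++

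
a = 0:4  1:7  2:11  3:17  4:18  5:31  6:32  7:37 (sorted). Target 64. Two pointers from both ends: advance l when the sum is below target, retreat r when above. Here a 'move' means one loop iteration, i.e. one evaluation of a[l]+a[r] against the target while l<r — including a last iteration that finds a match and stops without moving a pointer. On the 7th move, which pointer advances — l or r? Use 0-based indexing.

l

l=0 r=7: 4+37=41 <64, l++
l=1 r=7: 7+37=44 <64, l++
l=2 r=7: 11+37=48 <64, l++
l=3 r=7: 17+37=54 <64, l++
l=4 r=7: 18+37=55 <64, l++
l=5 r=7: 31+37=68 >64, r--
l=5 r=6: 31+32=63 <64, l++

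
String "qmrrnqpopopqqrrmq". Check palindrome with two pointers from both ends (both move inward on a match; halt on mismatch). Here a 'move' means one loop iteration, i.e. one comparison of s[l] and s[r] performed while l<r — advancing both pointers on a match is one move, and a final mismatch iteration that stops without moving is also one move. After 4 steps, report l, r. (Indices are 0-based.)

l=4, r=12

l=0 r=16: 'q'=='q', l++,r--
l=1 r=15: 'm'=='m', l++,r--
l=2 r=14: 'r'=='r', l++,r--
l=3 r=13: 'r'=='r', l++,r--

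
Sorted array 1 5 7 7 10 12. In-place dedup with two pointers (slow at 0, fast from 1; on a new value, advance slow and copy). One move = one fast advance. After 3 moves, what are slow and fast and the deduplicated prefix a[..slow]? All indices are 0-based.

(s=0,f=1) a[fast]=5≠a[slow]=1 write a[1]=5 → slow++,fast++
(s=1,f=2) a[fast]=7≠a[slow]=5 write a[2]=7 → slow++,fast++
(s=2,f=3) a[fast]=7=a[slow] dup → fast++

slow=2, fast=4, prefix=[1, 5, 7]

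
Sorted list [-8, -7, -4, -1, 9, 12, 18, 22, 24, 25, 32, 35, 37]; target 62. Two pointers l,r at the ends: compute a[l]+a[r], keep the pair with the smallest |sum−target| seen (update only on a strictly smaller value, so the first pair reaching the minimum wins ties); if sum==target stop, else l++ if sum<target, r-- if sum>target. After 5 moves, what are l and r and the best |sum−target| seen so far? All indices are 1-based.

l=1 r=13: -8+37=29 d=33 *, l++
l=2 r=13: -7+37=30 d=32 *, l++
l=3 r=13: -4+37=33 d=29 *, l++
l=4 r=13: -1+37=36 d=26 *, l++
l=5 r=13: 9+37=46 d=16 *, l++

l=6, r=13, best |Δ|=16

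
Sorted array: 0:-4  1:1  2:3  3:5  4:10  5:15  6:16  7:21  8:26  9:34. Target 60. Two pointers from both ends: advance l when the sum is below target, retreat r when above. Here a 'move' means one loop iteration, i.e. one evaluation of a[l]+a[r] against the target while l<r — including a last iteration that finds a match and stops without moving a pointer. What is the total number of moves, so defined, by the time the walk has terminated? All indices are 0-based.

9 moves

[0,9] -4+34=30 <60 → l++
[1,9] 1+34=35 <60 → l++
[2,9] 3+34=37 <60 → l++
[3,9] 5+34=39 <60 → l++
[4,9] 10+34=44 <60 → l++
[5,9] 15+34=49 <60 → l++
[6,9] 16+34=50 <60 → l++
[7,9] 21+34=55 <60 → l++
[8,9] 26+34=60 → found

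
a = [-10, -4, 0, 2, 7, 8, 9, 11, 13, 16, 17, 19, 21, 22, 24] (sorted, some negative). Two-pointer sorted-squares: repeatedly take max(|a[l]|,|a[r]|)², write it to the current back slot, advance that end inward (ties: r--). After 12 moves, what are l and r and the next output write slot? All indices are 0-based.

l=1, r=3, next write slot=2

[0,14] |-10|<=|24| out[14]=576 → r--
[0,13] |-10|<=|22| out[13]=484 → r--
[0,12] |-10|<=|21| out[12]=441 → r--
[0,11] |-10|<=|19| out[11]=361 → r--
[0,10] |-10|<=|17| out[10]=289 → r--
[0,9] |-10|<=|16| out[9]=256 → r--
[0,8] |-10|<=|13| out[8]=169 → r--
[0,7] |-10|<=|11| out[7]=121 → r--
[0,6] |-10|>|9| out[6]=100 → l++
[1,6] |-4|<=|9| out[5]=81 → r--
[1,5] |-4|<=|8| out[4]=64 → r--
[1,4] |-4|<=|7| out[3]=49 → r--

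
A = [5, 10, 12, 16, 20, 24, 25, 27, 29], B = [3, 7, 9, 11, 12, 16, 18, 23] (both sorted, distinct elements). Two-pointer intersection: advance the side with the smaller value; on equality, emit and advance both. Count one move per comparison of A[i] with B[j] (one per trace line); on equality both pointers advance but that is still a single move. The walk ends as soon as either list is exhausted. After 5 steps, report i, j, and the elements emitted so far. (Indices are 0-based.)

i=2, j=3, emitted=[]

i=0 j=0: 5>3, j++
i=0 j=1: 5<7, i++
i=1 j=1: 10>7, j++
i=1 j=2: 10>9, j++
i=1 j=3: 10<11, i++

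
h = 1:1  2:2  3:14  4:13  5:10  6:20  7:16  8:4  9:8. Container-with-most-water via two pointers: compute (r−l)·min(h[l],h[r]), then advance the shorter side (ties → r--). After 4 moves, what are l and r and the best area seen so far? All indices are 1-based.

l=3, r=7, best area=48

[1,9] min(1,8)*8=8 best=8 * → l++
[2,9] min(2,8)*7=14 best=14 * → l++
[3,9] min(14,8)*6=48 best=48 * → r--
[3,8] min(14,4)*5=20 best=48 → r--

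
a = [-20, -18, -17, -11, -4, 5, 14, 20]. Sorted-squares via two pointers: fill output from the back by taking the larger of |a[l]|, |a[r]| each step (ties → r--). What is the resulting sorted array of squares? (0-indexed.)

[0,7] |-20|<=|20| out[7]=400 → r--
[0,6] |-20|>|14| out[6]=400 → l++
[1,6] |-18|>|14| out[5]=324 → l++
[2,6] |-17|>|14| out[4]=289 → l++
[3,6] |-11|<=|14| out[3]=196 → r--
[3,5] |-11|>|5| out[2]=121 → l++
[4,5] |-4|<=|5| out[1]=25 → r--
[4,4] |-4|<=|-4| out[0]=16 → r--

[16, 25, 121, 196, 289, 324, 400, 400]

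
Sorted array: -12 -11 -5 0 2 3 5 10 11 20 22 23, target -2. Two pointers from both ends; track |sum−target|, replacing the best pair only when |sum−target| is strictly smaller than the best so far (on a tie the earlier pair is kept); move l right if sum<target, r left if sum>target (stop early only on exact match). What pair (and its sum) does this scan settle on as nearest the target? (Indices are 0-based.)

pair (-12, 10) with sum -2 (|Δ|=0)

[0,11] -12+23=11 d=13 * → r--
[0,10] -12+22=10 d=12 * → r--
[0,9] -12+20=8 d=10 * → r--
[0,8] -12+11=-1 d=1 * → r--
[0,7] -12+10=-2 d=0 * → stop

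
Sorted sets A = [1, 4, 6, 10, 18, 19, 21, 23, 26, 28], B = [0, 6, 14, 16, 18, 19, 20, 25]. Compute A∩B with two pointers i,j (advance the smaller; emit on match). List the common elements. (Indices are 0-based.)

intersection = [6, 18, 19]

[i=0,j=0] 1>0 → j++
[i=0,j=1] 1<6 → i++
[i=1,j=1] 4<6 → i++
[i=2,j=1] 6==6 emit → i++,j++
[i=3,j=2] 10<14 → i++
[i=4,j=2] 18>14 → j++
[i=4,j=3] 18>16 → j++
[i=4,j=4] 18==18 emit → i++,j++
[i=5,j=5] 19==19 emit → i++,j++
[i=6,j=6] 21>20 → j++
[i=6,j=7] 21<25 → i++
[i=7,j=7] 23<25 → i++
[i=8,j=7] 26>25 → j++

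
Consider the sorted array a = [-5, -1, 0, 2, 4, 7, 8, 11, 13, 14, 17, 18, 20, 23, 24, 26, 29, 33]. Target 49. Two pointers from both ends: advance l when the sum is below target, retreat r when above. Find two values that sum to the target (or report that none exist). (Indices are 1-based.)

(20, 29)

l=1 r=18: -5+33=28 <49, l++
l=2 r=18: -1+33=32 <49, l++
l=3 r=18: 0+33=33 <49, l++
l=4 r=18: 2+33=35 <49, l++
l=5 r=18: 4+33=37 <49, l++
l=6 r=18: 7+33=40 <49, l++
l=7 r=18: 8+33=41 <49, l++
l=8 r=18: 11+33=44 <49, l++
l=9 r=18: 13+33=46 <49, l++
l=10 r=18: 14+33=47 <49, l++
l=11 r=18: 17+33=50 >49, r--
l=11 r=17: 17+29=46 <49, l++
l=12 r=17: 18+29=47 <49, l++
l=13 r=17: 20+29=49, found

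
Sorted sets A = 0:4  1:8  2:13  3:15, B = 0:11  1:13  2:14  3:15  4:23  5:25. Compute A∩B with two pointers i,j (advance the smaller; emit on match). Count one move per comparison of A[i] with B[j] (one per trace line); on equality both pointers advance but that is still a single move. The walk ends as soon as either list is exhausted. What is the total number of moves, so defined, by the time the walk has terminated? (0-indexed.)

[i=0,j=0] 4<11 → i++
[i=1,j=0] 8<11 → i++
[i=2,j=0] 13>11 → j++
[i=2,j=1] 13==13 emit → i++,j++
[i=3,j=2] 15>14 → j++
[i=3,j=3] 15==15 emit → i++,j++

6 moves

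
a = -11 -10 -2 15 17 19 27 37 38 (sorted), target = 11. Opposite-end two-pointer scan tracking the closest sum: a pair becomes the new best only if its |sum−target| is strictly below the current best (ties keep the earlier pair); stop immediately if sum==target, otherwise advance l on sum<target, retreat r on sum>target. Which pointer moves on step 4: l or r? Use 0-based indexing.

l

[0,8] -11+38=27 d=16 * → r--
[0,7] -11+37=26 d=15 * → r--
[0,6] -11+27=16 d=5 * → r--
[0,5] -11+19=8 d=3 * → l++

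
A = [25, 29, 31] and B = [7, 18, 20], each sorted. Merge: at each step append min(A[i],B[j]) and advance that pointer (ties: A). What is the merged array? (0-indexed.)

[7, 18, 20, 25, 29, 31]

[i=0,j=0] A[i]=25>B[j]=7 take 7 → j++
[i=0,j=1] A[i]=25>B[j]=18 take 18 → j++
[i=0,j=2] A[i]=25>B[j]=20 take 20 → j++
[i=0,j=3] B done, take A[i]=25 → i++
[i=1,j=3] B done, take A[i]=29 → i++
[i=2,j=3] B done, take A[i]=31 → i++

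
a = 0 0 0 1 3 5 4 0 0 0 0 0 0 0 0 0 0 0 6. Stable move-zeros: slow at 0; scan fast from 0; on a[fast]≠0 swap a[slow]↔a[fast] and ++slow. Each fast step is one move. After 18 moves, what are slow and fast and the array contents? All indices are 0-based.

slow=0 fast=0: a[fast]=0, fast++
slow=0 fast=1: a[fast]=0, fast++
slow=0 fast=2: a[fast]=0, fast++
slow=0 fast=3: a[fast]=1≠0 swap→a[0]=1, slow++,fast++
slow=1 fast=4: a[fast]=3≠0 swap→a[1]=3, slow++,fast++
slow=2 fast=5: a[fast]=5≠0 swap→a[2]=5, slow++,fast++
slow=3 fast=6: a[fast]=4≠0 swap→a[3]=4, slow++,fast++
slow=4 fast=7: a[fast]=0, fast++
slow=4 fast=8: a[fast]=0, fast++
slow=4 fast=9: a[fast]=0, fast++
slow=4 fast=10: a[fast]=0, fast++
slow=4 fast=11: a[fast]=0, fast++
slow=4 fast=12: a[fast]=0, fast++
slow=4 fast=13: a[fast]=0, fast++
slow=4 fast=14: a[fast]=0, fast++
slow=4 fast=15: a[fast]=0, fast++
slow=4 fast=16: a[fast]=0, fast++
slow=4 fast=17: a[fast]=0, fast++

slow=4, fast=18, a=[1, 3, 5, 4, 0, 0, 0, 0, 0, 0, 0, 0, 0, 0, 0, 0, 0, 0, 6]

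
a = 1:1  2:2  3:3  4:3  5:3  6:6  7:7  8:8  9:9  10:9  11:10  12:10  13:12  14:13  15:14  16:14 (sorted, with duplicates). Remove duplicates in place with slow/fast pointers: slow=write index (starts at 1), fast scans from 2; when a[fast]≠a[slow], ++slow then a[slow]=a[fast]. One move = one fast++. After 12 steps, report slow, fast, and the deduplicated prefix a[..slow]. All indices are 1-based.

slow=1 fast=2: a[fast]=2≠a[slow]=1 write a[2]=2, slow++,fast++
slow=2 fast=3: a[fast]=3≠a[slow]=2 write a[3]=3, slow++,fast++
slow=3 fast=4: a[fast]=3=a[slow] dup, fast++
slow=3 fast=5: a[fast]=3=a[slow] dup, fast++
slow=3 fast=6: a[fast]=6≠a[slow]=3 write a[4]=6, slow++,fast++
slow=4 fast=7: a[fast]=7≠a[slow]=6 write a[5]=7, slow++,fast++
slow=5 fast=8: a[fast]=8≠a[slow]=7 write a[6]=8, slow++,fast++
slow=6 fast=9: a[fast]=9≠a[slow]=8 write a[7]=9, slow++,fast++
slow=7 fast=10: a[fast]=9=a[slow] dup, fast++
slow=7 fast=11: a[fast]=10≠a[slow]=9 write a[8]=10, slow++,fast++
slow=8 fast=12: a[fast]=10=a[slow] dup, fast++
slow=8 fast=13: a[fast]=12≠a[slow]=10 write a[9]=12, slow++,fast++

slow=9, fast=14, prefix=[1, 2, 3, 6, 7, 8, 9, 10, 12]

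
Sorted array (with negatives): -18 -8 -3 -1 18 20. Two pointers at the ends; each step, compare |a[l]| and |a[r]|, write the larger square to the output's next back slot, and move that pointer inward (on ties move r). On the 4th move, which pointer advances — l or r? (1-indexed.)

l

l=1 r=6: |-18|<=|20| out[6]=400, r--
l=1 r=5: |-18|<=|18| out[5]=324, r--
l=1 r=4: |-18|>|-1| out[4]=324, l++
l=2 r=4: |-8|>|-1| out[3]=64, l++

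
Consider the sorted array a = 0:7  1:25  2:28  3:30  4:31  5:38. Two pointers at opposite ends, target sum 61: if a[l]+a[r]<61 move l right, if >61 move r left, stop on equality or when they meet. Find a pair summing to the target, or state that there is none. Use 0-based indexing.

(30, 31)

[0,5] 7+38=45 <61 → l++
[1,5] 25+38=63 >61 → r--
[1,4] 25+31=56 <61 → l++
[2,4] 28+31=59 <61 → l++
[3,4] 30+31=61 → found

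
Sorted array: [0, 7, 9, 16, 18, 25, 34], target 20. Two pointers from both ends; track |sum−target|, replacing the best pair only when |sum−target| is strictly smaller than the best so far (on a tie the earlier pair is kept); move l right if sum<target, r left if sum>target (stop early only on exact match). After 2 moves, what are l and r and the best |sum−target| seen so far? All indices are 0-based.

[0,6] 0+34=34 d=14 * → r--
[0,5] 0+25=25 d=5 * → r--

l=0, r=4, best |Δ|=5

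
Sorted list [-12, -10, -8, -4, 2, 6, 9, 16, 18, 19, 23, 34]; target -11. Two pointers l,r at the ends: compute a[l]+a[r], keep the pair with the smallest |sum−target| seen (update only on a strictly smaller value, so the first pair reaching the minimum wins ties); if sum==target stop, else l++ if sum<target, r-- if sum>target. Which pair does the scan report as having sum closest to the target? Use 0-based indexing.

[0,11] -12+34=22 d=33 * → r--
[0,10] -12+23=11 d=22 * → r--
[0,9] -12+19=7 d=18 * → r--
[0,8] -12+18=6 d=17 * → r--
[0,7] -12+16=4 d=15 * → r--
[0,6] -12+9=-3 d=8 * → r--
[0,5] -12+6=-6 d=5 * → r--
[0,4] -12+2=-10 d=1 * → r--
[0,3] -12+-4=-16 d=5 → l++
[1,3] -10+-4=-14 d=3 → l++
[2,3] -8+-4=-12 d=1 → l++

pair (-12, 2) with sum -10 (|Δ|=1)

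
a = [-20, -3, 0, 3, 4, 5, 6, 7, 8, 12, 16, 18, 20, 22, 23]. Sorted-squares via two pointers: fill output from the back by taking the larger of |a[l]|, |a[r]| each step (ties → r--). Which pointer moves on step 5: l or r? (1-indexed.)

[1,15] |-20|<=|23| out[15]=529 → r--
[1,14] |-20|<=|22| out[14]=484 → r--
[1,13] |-20|<=|20| out[13]=400 → r--
[1,12] |-20|>|18| out[12]=400 → l++
[2,12] |-3|<=|18| out[11]=324 → r--

r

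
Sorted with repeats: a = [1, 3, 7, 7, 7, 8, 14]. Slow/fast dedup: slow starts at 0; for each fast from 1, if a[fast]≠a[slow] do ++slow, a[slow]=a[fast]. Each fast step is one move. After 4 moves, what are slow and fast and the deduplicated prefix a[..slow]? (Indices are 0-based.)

slow=0 fast=1: a[fast]=3≠a[slow]=1 write a[1]=3, slow++,fast++
slow=1 fast=2: a[fast]=7≠a[slow]=3 write a[2]=7, slow++,fast++
slow=2 fast=3: a[fast]=7=a[slow] dup, fast++
slow=2 fast=4: a[fast]=7=a[slow] dup, fast++

slow=2, fast=5, prefix=[1, 3, 7]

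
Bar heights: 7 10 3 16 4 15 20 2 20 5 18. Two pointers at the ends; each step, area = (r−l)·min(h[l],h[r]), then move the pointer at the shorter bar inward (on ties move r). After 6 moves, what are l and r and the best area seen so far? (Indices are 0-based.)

l=6, r=10, best area=112

[0,10] min(7,18)*10=70 best=70 * → l++
[1,10] min(10,18)*9=90 best=90 * → l++
[2,10] min(3,18)*8=24 best=90 → l++
[3,10] min(16,18)*7=112 best=112 * → l++
[4,10] min(4,18)*6=24 best=112 → l++
[5,10] min(15,18)*5=75 best=112 → l++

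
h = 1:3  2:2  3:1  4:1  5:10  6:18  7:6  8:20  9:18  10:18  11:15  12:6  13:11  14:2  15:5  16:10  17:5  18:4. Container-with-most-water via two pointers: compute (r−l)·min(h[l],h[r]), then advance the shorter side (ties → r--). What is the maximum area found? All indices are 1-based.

l=1 r=18: min(3,4)*17=51 best=51 *, l++
l=2 r=18: min(2,4)*16=32 best=51, l++
l=3 r=18: min(1,4)*15=15 best=51, l++
l=4 r=18: min(1,4)*14=14 best=51, l++
l=5 r=18: min(10,4)*13=52 best=52 *, r--
l=5 r=17: min(10,5)*12=60 best=60 *, r--
l=5 r=16: min(10,10)*11=110 best=110 *, r--
l=5 r=15: min(10,5)*10=50 best=110, r--
l=5 r=14: min(10,2)*9=18 best=110, r--
l=5 r=13: min(10,11)*8=80 best=110, l++
l=6 r=13: min(18,11)*7=77 best=110, r--
l=6 r=12: min(18,6)*6=36 best=110, r--
l=6 r=11: min(18,15)*5=75 best=110, r--
l=6 r=10: min(18,18)*4=72 best=110, r--
l=6 r=9: min(18,18)*3=54 best=110, r--
l=6 r=8: min(18,20)*2=36 best=110, l++
l=7 r=8: min(6,20)*1=6 best=110, l++

max area = 110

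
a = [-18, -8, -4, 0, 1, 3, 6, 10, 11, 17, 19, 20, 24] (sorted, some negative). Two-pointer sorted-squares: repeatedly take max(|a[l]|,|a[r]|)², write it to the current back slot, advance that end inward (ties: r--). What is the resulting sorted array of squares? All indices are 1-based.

l=1 r=13: |-18|<=|24| out[13]=576, r--
l=1 r=12: |-18|<=|20| out[12]=400, r--
l=1 r=11: |-18|<=|19| out[11]=361, r--
l=1 r=10: |-18|>|17| out[10]=324, l++
l=2 r=10: |-8|<=|17| out[9]=289, r--
l=2 r=9: |-8|<=|11| out[8]=121, r--
l=2 r=8: |-8|<=|10| out[7]=100, r--
l=2 r=7: |-8|>|6| out[6]=64, l++
l=3 r=7: |-4|<=|6| out[5]=36, r--
l=3 r=6: |-4|>|3| out[4]=16, l++
l=4 r=6: |0|<=|3| out[3]=9, r--
l=4 r=5: |0|<=|1| out[2]=1, r--
l=4 r=4: |0|<=|0| out[1]=0, r--

[0, 1, 9, 16, 36, 64, 100, 121, 289, 324, 361, 400, 576]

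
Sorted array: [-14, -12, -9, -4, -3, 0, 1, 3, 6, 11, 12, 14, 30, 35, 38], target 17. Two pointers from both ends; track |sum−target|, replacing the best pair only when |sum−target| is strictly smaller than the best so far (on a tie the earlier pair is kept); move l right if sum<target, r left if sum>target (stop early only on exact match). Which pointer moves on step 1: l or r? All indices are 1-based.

[1,15] -14+38=24 d=7 * → r--

r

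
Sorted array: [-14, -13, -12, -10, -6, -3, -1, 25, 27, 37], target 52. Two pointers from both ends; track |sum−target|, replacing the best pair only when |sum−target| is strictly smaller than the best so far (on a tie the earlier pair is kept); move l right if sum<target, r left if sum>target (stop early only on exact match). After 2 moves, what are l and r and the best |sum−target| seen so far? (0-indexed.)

l=2, r=9, best |Δ|=28

l=0 r=9: -14+37=23 d=29 *, l++
l=1 r=9: -13+37=24 d=28 *, l++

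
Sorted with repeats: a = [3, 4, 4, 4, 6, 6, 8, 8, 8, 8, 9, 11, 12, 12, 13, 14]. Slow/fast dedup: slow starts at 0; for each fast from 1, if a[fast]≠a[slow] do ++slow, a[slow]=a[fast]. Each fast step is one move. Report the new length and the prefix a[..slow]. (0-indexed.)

(s=0,f=1) a[fast]=4≠a[slow]=3 write a[1]=4 → slow++,fast++
(s=1,f=2) a[fast]=4=a[slow] dup → fast++
(s=1,f=3) a[fast]=4=a[slow] dup → fast++
(s=1,f=4) a[fast]=6≠a[slow]=4 write a[2]=6 → slow++,fast++
(s=2,f=5) a[fast]=6=a[slow] dup → fast++
(s=2,f=6) a[fast]=8≠a[slow]=6 write a[3]=8 → slow++,fast++
(s=3,f=7) a[fast]=8=a[slow] dup → fast++
(s=3,f=8) a[fast]=8=a[slow] dup → fast++
(s=3,f=9) a[fast]=8=a[slow] dup → fast++
(s=3,f=10) a[fast]=9≠a[slow]=8 write a[4]=9 → slow++,fast++
(s=4,f=11) a[fast]=11≠a[slow]=9 write a[5]=11 → slow++,fast++
(s=5,f=12) a[fast]=12≠a[slow]=11 write a[6]=12 → slow++,fast++
(s=6,f=13) a[fast]=12=a[slow] dup → fast++
(s=6,f=14) a[fast]=13≠a[slow]=12 write a[7]=13 → slow++,fast++
(s=7,f=15) a[fast]=14≠a[slow]=13 write a[8]=14 → slow++,fast++

length 9; prefix = [3, 4, 6, 8, 9, 11, 12, 13, 14]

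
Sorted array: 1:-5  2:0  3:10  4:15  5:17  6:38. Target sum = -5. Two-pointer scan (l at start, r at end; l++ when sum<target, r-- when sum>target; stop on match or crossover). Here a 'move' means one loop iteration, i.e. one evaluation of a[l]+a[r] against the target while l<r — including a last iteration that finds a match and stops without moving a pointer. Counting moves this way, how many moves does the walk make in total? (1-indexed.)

5 moves

l=1 r=6: -5+38=33 >-5, r--
l=1 r=5: -5+17=12 >-5, r--
l=1 r=4: -5+15=10 >-5, r--
l=1 r=3: -5+10=5 >-5, r--
l=1 r=2: -5+0=-5, found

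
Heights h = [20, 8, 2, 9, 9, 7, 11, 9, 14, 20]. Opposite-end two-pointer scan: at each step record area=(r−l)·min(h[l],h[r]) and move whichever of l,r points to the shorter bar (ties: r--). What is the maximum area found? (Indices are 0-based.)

max area = 180

[0,9] min(20,20)*9=180 best=180 * → r--
[0,8] min(20,14)*8=112 best=180 → r--
[0,7] min(20,9)*7=63 best=180 → r--
[0,6] min(20,11)*6=66 best=180 → r--
[0,5] min(20,7)*5=35 best=180 → r--
[0,4] min(20,9)*4=36 best=180 → r--
[0,3] min(20,9)*3=27 best=180 → r--
[0,2] min(20,2)*2=4 best=180 → r--
[0,1] min(20,8)*1=8 best=180 → r--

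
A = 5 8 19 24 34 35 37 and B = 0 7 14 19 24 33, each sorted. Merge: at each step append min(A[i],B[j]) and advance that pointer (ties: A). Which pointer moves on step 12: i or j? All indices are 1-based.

i

[i=1,j=1] A[i]=5>B[j]=0 take 0 → j++
[i=1,j=2] A[i]=5<=B[j]=7 take 5 → i++
[i=2,j=2] A[i]=8>B[j]=7 take 7 → j++
[i=2,j=3] A[i]=8<=B[j]=14 take 8 → i++
[i=3,j=3] A[i]=19>B[j]=14 take 14 → j++
[i=3,j=4] A[i]=19<=B[j]=19 take 19 → i++
[i=4,j=4] A[i]=24>B[j]=19 take 19 → j++
[i=4,j=5] A[i]=24<=B[j]=24 take 24 → i++
[i=5,j=5] A[i]=34>B[j]=24 take 24 → j++
[i=5,j=6] A[i]=34>B[j]=33 take 33 → j++
[i=5,j=7] B done, take A[i]=34 → i++
[i=6,j=7] B done, take A[i]=35 → i++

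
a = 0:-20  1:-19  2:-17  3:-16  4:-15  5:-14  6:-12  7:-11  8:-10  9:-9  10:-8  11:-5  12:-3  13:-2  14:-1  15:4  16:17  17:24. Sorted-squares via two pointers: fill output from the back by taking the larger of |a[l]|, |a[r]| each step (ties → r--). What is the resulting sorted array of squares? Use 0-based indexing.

[1, 4, 9, 16, 25, 64, 81, 100, 121, 144, 196, 225, 256, 289, 289, 361, 400, 576]

l=0 r=17: |-20|<=|24| out[17]=576, r--
l=0 r=16: |-20|>|17| out[16]=400, l++
l=1 r=16: |-19|>|17| out[15]=361, l++
l=2 r=16: |-17|<=|17| out[14]=289, r--
l=2 r=15: |-17|>|4| out[13]=289, l++
l=3 r=15: |-16|>|4| out[12]=256, l++
l=4 r=15: |-15|>|4| out[11]=225, l++
l=5 r=15: |-14|>|4| out[10]=196, l++
l=6 r=15: |-12|>|4| out[9]=144, l++
l=7 r=15: |-11|>|4| out[8]=121, l++
l=8 r=15: |-10|>|4| out[7]=100, l++
l=9 r=15: |-9|>|4| out[6]=81, l++
l=10 r=15: |-8|>|4| out[5]=64, l++
l=11 r=15: |-5|>|4| out[4]=25, l++
l=12 r=15: |-3|<=|4| out[3]=16, r--
l=12 r=14: |-3|>|-1| out[2]=9, l++
l=13 r=14: |-2|>|-1| out[1]=4, l++
l=14 r=14: |-1|<=|-1| out[0]=1, r--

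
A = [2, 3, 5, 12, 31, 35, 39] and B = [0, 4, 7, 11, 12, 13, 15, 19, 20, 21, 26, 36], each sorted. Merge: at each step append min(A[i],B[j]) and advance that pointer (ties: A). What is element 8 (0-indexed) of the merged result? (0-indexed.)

merged[8] = 12

[i=0,j=0] A[i]=2>B[j]=0 take 0 → j++
[i=0,j=1] A[i]=2<=B[j]=4 take 2 → i++
[i=1,j=1] A[i]=3<=B[j]=4 take 3 → i++
[i=2,j=1] A[i]=5>B[j]=4 take 4 → j++
[i=2,j=2] A[i]=5<=B[j]=7 take 5 → i++
[i=3,j=2] A[i]=12>B[j]=7 take 7 → j++
[i=3,j=3] A[i]=12>B[j]=11 take 11 → j++
[i=3,j=4] A[i]=12<=B[j]=12 take 12 → i++
[i=4,j=4] A[i]=31>B[j]=12 take 12 → j++
[i=4,j=5] A[i]=31>B[j]=13 take 13 → j++
[i=4,j=6] A[i]=31>B[j]=15 take 15 → j++
[i=4,j=7] A[i]=31>B[j]=19 take 19 → j++
[i=4,j=8] A[i]=31>B[j]=20 take 20 → j++
[i=4,j=9] A[i]=31>B[j]=21 take 21 → j++
[i=4,j=10] A[i]=31>B[j]=26 take 26 → j++
[i=4,j=11] A[i]=31<=B[j]=36 take 31 → i++
[i=5,j=11] A[i]=35<=B[j]=36 take 35 → i++
[i=6,j=11] A[i]=39>B[j]=36 take 36 → j++
[i=6,j=12] B done, take A[i]=39 → i++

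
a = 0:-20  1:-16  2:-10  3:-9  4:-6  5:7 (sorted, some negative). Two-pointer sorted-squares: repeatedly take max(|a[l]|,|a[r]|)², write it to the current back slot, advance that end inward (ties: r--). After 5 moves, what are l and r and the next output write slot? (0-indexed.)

l=4, r=4, next write slot=0

l=0 r=5: |-20|>|7| out[5]=400, l++
l=1 r=5: |-16|>|7| out[4]=256, l++
l=2 r=5: |-10|>|7| out[3]=100, l++
l=3 r=5: |-9|>|7| out[2]=81, l++
l=4 r=5: |-6|<=|7| out[1]=49, r--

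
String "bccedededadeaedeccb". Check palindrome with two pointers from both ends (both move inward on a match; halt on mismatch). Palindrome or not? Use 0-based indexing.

l=0 r=18: 'b'=='b', l++,r--
l=1 r=17: 'c'=='c', l++,r--
l=2 r=16: 'c'=='c', l++,r--
l=3 r=15: 'e'=='e', l++,r--
l=4 r=14: 'd'=='d', l++,r--
l=5 r=13: 'e'=='e', l++,r--
l=6 r=12: 'd'!='a', stop

not a palindrome (mismatch at 6,12)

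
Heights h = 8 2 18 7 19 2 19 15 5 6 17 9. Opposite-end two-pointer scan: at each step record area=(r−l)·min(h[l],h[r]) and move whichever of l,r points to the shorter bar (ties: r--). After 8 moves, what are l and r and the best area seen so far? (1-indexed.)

l=4, r=7, best area=136

l=1 r=12: min(8,9)*11=88 best=88 *, l++
l=2 r=12: min(2,9)*10=20 best=88, l++
l=3 r=12: min(18,9)*9=81 best=88, r--
l=3 r=11: min(18,17)*8=136 best=136 *, r--
l=3 r=10: min(18,6)*7=42 best=136, r--
l=3 r=9: min(18,5)*6=30 best=136, r--
l=3 r=8: min(18,15)*5=75 best=136, r--
l=3 r=7: min(18,19)*4=72 best=136, l++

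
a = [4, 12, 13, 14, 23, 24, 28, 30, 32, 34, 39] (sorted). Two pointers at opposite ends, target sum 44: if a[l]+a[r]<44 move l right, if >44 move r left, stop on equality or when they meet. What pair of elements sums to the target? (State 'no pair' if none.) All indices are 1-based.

(12, 32)

l=1 r=11: 4+39=43 <44, l++
l=2 r=11: 12+39=51 >44, r--
l=2 r=10: 12+34=46 >44, r--
l=2 r=9: 12+32=44, found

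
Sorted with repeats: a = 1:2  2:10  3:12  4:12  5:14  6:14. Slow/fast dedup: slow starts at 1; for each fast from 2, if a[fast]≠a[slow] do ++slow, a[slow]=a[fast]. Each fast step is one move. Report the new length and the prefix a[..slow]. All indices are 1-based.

length 4; prefix = [2, 10, 12, 14]

(s=1,f=2) a[fast]=10≠a[slow]=2 write a[2]=10 → slow++,fast++
(s=2,f=3) a[fast]=12≠a[slow]=10 write a[3]=12 → slow++,fast++
(s=3,f=4) a[fast]=12=a[slow] dup → fast++
(s=3,f=5) a[fast]=14≠a[slow]=12 write a[4]=14 → slow++,fast++
(s=4,f=6) a[fast]=14=a[slow] dup → fast++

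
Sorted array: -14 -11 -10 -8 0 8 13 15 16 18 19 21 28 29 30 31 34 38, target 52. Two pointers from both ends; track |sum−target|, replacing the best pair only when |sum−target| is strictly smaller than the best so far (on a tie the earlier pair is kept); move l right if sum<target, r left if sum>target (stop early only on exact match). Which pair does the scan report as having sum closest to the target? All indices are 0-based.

pair (18, 34) with sum 52 (|Δ|=0)

[0,17] -14+38=24 d=28 * → l++
[1,17] -11+38=27 d=25 * → l++
[2,17] -10+38=28 d=24 * → l++
[3,17] -8+38=30 d=22 * → l++
[4,17] 0+38=38 d=14 * → l++
[5,17] 8+38=46 d=6 * → l++
[6,17] 13+38=51 d=1 * → l++
[7,17] 15+38=53 d=1 → r--
[7,16] 15+34=49 d=3 → l++
[8,16] 16+34=50 d=2 → l++
[9,16] 18+34=52 d=0 * → stop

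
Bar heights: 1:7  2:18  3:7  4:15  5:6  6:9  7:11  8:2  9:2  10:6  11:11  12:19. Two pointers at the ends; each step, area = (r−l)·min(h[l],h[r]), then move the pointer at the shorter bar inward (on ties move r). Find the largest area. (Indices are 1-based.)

max area = 180

[1,12] min(7,19)*11=77 best=77 * → l++
[2,12] min(18,19)*10=180 best=180 * → l++
[3,12] min(7,19)*9=63 best=180 → l++
[4,12] min(15,19)*8=120 best=180 → l++
[5,12] min(6,19)*7=42 best=180 → l++
[6,12] min(9,19)*6=54 best=180 → l++
[7,12] min(11,19)*5=55 best=180 → l++
[8,12] min(2,19)*4=8 best=180 → l++
[9,12] min(2,19)*3=6 best=180 → l++
[10,12] min(6,19)*2=12 best=180 → l++
[11,12] min(11,19)*1=11 best=180 → l++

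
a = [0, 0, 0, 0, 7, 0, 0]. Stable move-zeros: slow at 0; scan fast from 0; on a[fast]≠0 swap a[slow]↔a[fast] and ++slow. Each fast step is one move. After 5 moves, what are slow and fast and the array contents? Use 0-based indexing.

(s=0,f=0) a[fast]=0 → fast++
(s=0,f=1) a[fast]=0 → fast++
(s=0,f=2) a[fast]=0 → fast++
(s=0,f=3) a[fast]=0 → fast++
(s=0,f=4) a[fast]=7≠0 swap→a[0]=7 → slow++,fast++

slow=1, fast=5, a=[7, 0, 0, 0, 0, 0, 0]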